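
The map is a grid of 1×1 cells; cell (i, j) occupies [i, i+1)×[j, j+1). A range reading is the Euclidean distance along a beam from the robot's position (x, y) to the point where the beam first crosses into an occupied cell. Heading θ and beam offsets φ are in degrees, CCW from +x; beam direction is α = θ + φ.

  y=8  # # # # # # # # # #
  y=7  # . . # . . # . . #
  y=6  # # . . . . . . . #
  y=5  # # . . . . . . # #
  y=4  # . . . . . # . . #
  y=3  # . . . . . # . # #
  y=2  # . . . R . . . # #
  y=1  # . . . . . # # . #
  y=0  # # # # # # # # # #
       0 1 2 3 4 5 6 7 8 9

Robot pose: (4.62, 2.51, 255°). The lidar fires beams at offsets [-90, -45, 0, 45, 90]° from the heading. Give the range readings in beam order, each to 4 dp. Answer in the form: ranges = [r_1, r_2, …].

ranges = [3.7477, 3.0200, 1.5633, 1.7436, 1.9705]

beam 1: φ=-90°, α=165°
  direction (-0.9659, 0.2588); cell (4,2); t to first gridline: x 0.6419, y 1.8932 (then +1.0353 / +3.8637)
    (3,2) via x @ 0.6419
    (2,2) via x @ 1.6771
    (2,3) via y @ 1.8932
    (1,3) via x @ 2.7124
    (0,3) via x @ 3.7477  # hit
  → r_1 = 3.7477
beam 2: φ=-45°, α=210°
  direction (-0.8660, -0.5000); cell (4,2); t to first gridline: x 0.7159, y 1.0200 (then +1.1547 / +2.0000)
    (3,2) via x @ 0.7159
    (3,1) via y @ 1.0200
    (2,1) via x @ 1.8706
    (2,0) via y @ 3.0200  # hit
  → r_2 = 3.0200
beam 3: φ=0°, α=255°
  direction (-0.2588, -0.9659); cell (4,2); t to first gridline: x 2.3955, y 0.5280 (then +3.8637 / +1.0353)
    (4,1) via y @ 0.5280
    (4,0) via y @ 1.5633  # hit
  → r_3 = 1.5633
beam 4: φ=45°, α=300°
  direction (0.5000, -0.8660); cell (4,2); t to first gridline: x 0.7600, y 0.5889 (then +2.0000 / +1.1547)
    (4,1) via y @ 0.5889
    (5,1) via x @ 0.7600
    (5,0) via y @ 1.7436  # hit
  → r_4 = 1.7436
beam 5: φ=90°, α=345°
  direction (0.9659, -0.2588); cell (4,2); t to first gridline: x 0.3934, y 1.9705 (then +1.0353 / +3.8637)
    (5,2) via x @ 0.3934
    (6,2) via x @ 1.4287
    (6,1) via y @ 1.9705  # hit
  → r_5 = 1.9705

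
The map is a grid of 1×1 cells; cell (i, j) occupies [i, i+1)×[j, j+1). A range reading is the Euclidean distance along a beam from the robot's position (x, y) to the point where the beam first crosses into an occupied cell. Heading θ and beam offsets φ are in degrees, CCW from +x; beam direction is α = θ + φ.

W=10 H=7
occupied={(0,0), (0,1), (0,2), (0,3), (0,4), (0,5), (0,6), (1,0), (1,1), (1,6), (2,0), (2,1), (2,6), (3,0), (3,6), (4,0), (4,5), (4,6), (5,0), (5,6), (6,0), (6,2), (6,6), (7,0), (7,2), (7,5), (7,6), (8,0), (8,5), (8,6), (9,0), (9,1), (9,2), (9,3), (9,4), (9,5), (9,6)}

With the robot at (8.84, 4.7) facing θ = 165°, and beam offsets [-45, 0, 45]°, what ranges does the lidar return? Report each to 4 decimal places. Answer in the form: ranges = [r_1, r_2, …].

ranges = [0.3464, 1.1591, 6.7435]

beam 1: φ=-45°, α=120°
  dir = (cos 120°, sin 120°) = (-0.5000, 0.8660); from cell (8,4)
  next x-line at t=1.6800, next y-line at t=0.3464; Δt_x=2.0000, Δt_y=1.1547
    y: enter (8,5) at t=0.3464 ← occupied
  → r_1 = 0.3464
beam 2: φ=0°, α=165°
  dir = (cos 165°, sin 165°) = (-0.9659, 0.2588); from cell (8,4)
  next x-line at t=0.8696, next y-line at t=1.1591; Δt_x=1.0353, Δt_y=3.8637
    x: enter (7,4) at t=0.8696
    y: enter (7,5) at t=1.1591 ← occupied
  → r_2 = 1.1591
beam 3: φ=45°, α=210°
  dir = (cos 210°, sin 210°) = (-0.8660, -0.5000); from cell (8,4)
  next x-line at t=0.9699, next y-line at t=1.4000; Δt_x=1.1547, Δt_y=2.0000
    x: enter (7,4) at t=0.9699
    y: enter (7,3) at t=1.4000
    x: enter (6,3) at t=2.1246
    x: enter (5,3) at t=3.2793
    y: enter (5,2) at t=3.4000
    x: enter (4,2) at t=4.4341
    y: enter (4,1) at t=5.4000
    x: enter (3,1) at t=5.5888
    x: enter (2,1) at t=6.7435 ← occupied
  → r_3 = 6.7435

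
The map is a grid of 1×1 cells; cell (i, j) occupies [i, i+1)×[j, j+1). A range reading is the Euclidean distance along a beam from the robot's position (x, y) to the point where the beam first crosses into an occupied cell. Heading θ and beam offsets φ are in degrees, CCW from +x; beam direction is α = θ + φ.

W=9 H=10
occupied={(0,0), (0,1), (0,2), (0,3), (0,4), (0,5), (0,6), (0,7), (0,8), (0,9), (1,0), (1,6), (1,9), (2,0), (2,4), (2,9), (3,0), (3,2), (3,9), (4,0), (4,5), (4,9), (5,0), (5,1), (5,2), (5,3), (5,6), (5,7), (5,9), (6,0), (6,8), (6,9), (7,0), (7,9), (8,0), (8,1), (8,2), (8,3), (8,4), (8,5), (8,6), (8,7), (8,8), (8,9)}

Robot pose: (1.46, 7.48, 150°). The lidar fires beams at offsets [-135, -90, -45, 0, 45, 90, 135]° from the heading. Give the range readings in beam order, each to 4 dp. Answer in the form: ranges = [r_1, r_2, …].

ranges = [4.7002, 1.7551, 1.5736, 0.5312, 0.4762, 0.5543, 0.4969]

beam 1: φ=-135°, α=15°
  dir = (cos 15°, sin 15°) = (0.9659, 0.2588); from cell (1,7)
  next x-line at t=0.5590, next y-line at t=2.0091; Δt_x=1.0353, Δt_y=3.8637
    x: enter (2,7) at t=0.5590
    x: enter (3,7) at t=1.5943
    y: enter (3,8) at t=2.0091
    x: enter (4,8) at t=2.6296
    x: enter (5,8) at t=3.6649
    x: enter (6,8) at t=4.7002 ← occupied
  → r_1 = 4.7002
beam 2: φ=-90°, α=60°
  dir = (cos 60°, sin 60°) = (0.5000, 0.8660); from cell (1,7)
  next x-line at t=1.0800, next y-line at t=0.6004; Δt_x=2.0000, Δt_y=1.1547
    y: enter (1,8) at t=0.6004
    x: enter (2,8) at t=1.0800
    y: enter (2,9) at t=1.7551 ← occupied
  → r_2 = 1.7551
beam 3: φ=-45°, α=105°
  dir = (cos 105°, sin 105°) = (-0.2588, 0.9659); from cell (1,7)
  next x-line at t=1.7773, next y-line at t=0.5383; Δt_x=3.8637, Δt_y=1.0353
    y: enter (1,8) at t=0.5383
    y: enter (1,9) at t=1.5736 ← occupied
  → r_3 = 1.5736
beam 4: φ=0°, α=150°
  dir = (cos 150°, sin 150°) = (-0.8660, 0.5000); from cell (1,7)
  next x-line at t=0.5312, next y-line at t=1.0400; Δt_x=1.1547, Δt_y=2.0000
    x: enter (0,7) at t=0.5312 ← occupied
  → r_4 = 0.5312
beam 5: φ=45°, α=195°
  dir = (cos 195°, sin 195°) = (-0.9659, -0.2588); from cell (1,7)
  next x-line at t=0.4762, next y-line at t=1.8546; Δt_x=1.0353, Δt_y=3.8637
    x: enter (0,7) at t=0.4762 ← occupied
  → r_5 = 0.4762
beam 6: φ=90°, α=240°
  dir = (cos 240°, sin 240°) = (-0.5000, -0.8660); from cell (1,7)
  next x-line at t=0.9200, next y-line at t=0.5543; Δt_x=2.0000, Δt_y=1.1547
    y: enter (1,6) at t=0.5543 ← occupied
  → r_6 = 0.5543
beam 7: φ=135°, α=285°
  dir = (cos 285°, sin 285°) = (0.2588, -0.9659); from cell (1,7)
  next x-line at t=2.0864, next y-line at t=0.4969; Δt_x=3.8637, Δt_y=1.0353
    y: enter (1,6) at t=0.4969 ← occupied
  → r_7 = 0.4969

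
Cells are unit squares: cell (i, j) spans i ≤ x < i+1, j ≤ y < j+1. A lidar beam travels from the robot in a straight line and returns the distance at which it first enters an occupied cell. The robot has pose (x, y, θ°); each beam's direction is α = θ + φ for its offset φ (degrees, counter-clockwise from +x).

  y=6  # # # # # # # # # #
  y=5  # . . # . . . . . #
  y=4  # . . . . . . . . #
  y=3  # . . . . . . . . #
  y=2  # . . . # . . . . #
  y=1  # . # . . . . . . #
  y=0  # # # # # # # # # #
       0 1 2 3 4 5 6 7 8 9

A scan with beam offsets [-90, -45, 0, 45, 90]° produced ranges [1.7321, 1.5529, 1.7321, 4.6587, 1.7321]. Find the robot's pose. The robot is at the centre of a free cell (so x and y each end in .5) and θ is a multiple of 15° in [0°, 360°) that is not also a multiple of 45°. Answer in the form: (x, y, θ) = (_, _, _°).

The pose lattice has 37·16 = 592 candidates. Test each by forward raycasting.
  (8.5, 4.5, 345°): beam 1 = 3.6235 ≠ 1.7321 ✗
  (6.5, 3.5, 15°): beam 1 = 2.5882 ≠ 1.7321 ✗
  (5.5, 2.5, 285°): beam 1 = 0.5176 ≠ 1.7321 ✗
  …
  (5.5, 4.5, 150°): r_1=1.7321, r_2=1.5529, r_3=1.7321, r_4=4.6587, r_5=1.7321 — all match ✓
Unique over the lattice → pose = (5.5, 4.5, 150°).

(x, y, θ) = (5.5, 4.5, 150°)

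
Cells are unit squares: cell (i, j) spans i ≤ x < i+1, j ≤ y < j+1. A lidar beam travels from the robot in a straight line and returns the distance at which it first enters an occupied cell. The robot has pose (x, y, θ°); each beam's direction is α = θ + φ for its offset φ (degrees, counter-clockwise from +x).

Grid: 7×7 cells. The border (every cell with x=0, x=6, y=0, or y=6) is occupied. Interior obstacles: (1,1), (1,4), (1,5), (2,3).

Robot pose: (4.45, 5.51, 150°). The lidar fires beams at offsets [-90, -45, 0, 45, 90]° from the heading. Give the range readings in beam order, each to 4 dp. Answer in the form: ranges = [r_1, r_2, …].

ranges = [0.5658, 0.5073, 0.9800, 2.5364, 4.9000]

beam 1: φ=-90°, α=60°
  d=(0.5000,0.8660)  start (4,5)  tX=1.1000 tY=0.5658  stride 1/|dx|=2.0000 1/|dy|=1.1547
    cross y-line → (4,6), t=0.5658 (wall)
  → r_1 = 0.5658
beam 2: φ=-45°, α=105°
  d=(-0.2588,0.9659)  start (4,5)  tX=1.7387 tY=0.5073  stride 1/|dx|=3.8637 1/|dy|=1.0353
    cross y-line → (4,6), t=0.5073 (wall)
  → r_2 = 0.5073
beam 3: φ=0°, α=150°
  d=(-0.8660,0.5000)  start (4,5)  tX=0.5196 tY=0.9800  stride 1/|dx|=1.1547 1/|dy|=2.0000
    cross x-line → (3,5), t=0.5196
    cross y-line → (3,6), t=0.9800 (wall)
  → r_3 = 0.9800
beam 4: φ=45°, α=195°
  d=(-0.9659,-0.2588)  start (4,5)  tX=0.4659 tY=1.9705  stride 1/|dx|=1.0353 1/|dy|=3.8637
    cross x-line → (3,5), t=0.4659
    cross x-line → (2,5), t=1.5012
    cross y-line → (2,4), t=1.9705
    cross x-line → (1,4), t=2.5364 (wall)
  → r_4 = 2.5364
beam 5: φ=90°, α=240°
  d=(-0.5000,-0.8660)  start (4,5)  tX=0.9000 tY=0.5889  stride 1/|dx|=2.0000 1/|dy|=1.1547
    cross y-line → (4,4), t=0.5889
    cross x-line → (3,4), t=0.9000
    cross y-line → (3,3), t=1.7436
    cross y-line → (3,2), t=2.8983
    cross x-line → (2,2), t=2.9000
    cross y-line → (2,1), t=4.0530
    cross x-line → (1,1), t=4.9000 (wall)
  → r_5 = 4.9000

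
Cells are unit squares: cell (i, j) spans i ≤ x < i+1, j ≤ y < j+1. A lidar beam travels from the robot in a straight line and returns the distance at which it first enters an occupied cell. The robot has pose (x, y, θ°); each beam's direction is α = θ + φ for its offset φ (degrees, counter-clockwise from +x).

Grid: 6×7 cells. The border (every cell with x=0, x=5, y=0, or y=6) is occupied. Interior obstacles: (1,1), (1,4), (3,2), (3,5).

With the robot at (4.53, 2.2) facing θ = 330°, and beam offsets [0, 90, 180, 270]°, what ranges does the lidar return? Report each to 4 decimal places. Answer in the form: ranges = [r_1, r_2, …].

ranges = [0.5427, 0.9400, 0.6120, 1.3856]

beam 1: φ=0°, α=330°
  d=(0.8660,-0.5000)  start (4,2)  tX=0.5427 tY=0.4000  stride 1/|dx|=1.1547 1/|dy|=2.0000
    cross y-line → (4,1), t=0.4000
    cross x-line → (5,1), t=0.5427 (wall)
  → r_1 = 0.5427
beam 2: φ=90°, α=60°
  d=(0.5000,0.8660)  start (4,2)  tX=0.9400 tY=0.9238  stride 1/|dx|=2.0000 1/|dy|=1.1547
    cross y-line → (4,3), t=0.9238
    cross x-line → (5,3), t=0.9400 (wall)
  → r_2 = 0.9400
beam 3: φ=180°, α=150°
  d=(-0.8660,0.5000)  start (4,2)  tX=0.6120 tY=1.6000  stride 1/|dx|=1.1547 1/|dy|=2.0000
    cross x-line → (3,2), t=0.6120 (wall)
  → r_3 = 0.6120
beam 4: φ=270°, α=240°
  d=(-0.5000,-0.8660)  start (4,2)  tX=1.0600 tY=0.2309  stride 1/|dx|=2.0000 1/|dy|=1.1547
    cross y-line → (4,1), t=0.2309
    cross x-line → (3,1), t=1.0600
    cross y-line → (3,0), t=1.3856 (wall)
  → r_4 = 1.3856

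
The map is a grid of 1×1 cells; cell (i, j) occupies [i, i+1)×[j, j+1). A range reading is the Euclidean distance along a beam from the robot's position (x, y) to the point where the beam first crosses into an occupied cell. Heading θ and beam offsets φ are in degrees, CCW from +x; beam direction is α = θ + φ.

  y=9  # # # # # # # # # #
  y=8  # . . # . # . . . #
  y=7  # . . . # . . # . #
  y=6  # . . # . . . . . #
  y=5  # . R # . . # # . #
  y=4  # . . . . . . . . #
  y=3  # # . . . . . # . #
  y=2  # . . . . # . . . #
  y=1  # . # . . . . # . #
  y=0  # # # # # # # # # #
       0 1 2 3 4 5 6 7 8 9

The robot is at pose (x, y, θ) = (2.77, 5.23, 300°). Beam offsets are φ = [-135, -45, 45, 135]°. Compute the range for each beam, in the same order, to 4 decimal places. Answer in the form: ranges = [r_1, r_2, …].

beam 1: φ=-135°, α=165°
  cosα=-0.9659 sinα=0.2588 | (2,5) | tMaxX 0.7972 tMaxY 2.9751 | tΔX 1.0353 tΔY 3.8637
    t=0.7972 [x] (1,5)
    t=1.8324 [x] (0,5) — stop
  → r_1 = 1.8324
beam 2: φ=-45°, α=255°
  cosα=-0.2588 sinα=-0.9659 | (2,5) | tMaxX 2.9751 tMaxY 0.2381 | tΔX 3.8637 tΔY 1.0353
    t=0.2381 [y] (2,4)
    t=1.2734 [y] (2,3)
    t=2.3087 [y] (2,2)
    t=2.9751 [x] (1,2)
    t=3.3439 [y] (1,1)
    t=4.3792 [y] (1,0) — stop
  → r_2 = 4.3792
beam 3: φ=45°, α=345°
  cosα=0.9659 sinα=-0.2588 | (2,5) | tMaxX 0.2381 tMaxY 0.8887 | tΔX 1.0353 tΔY 3.8637
    t=0.2381 [x] (3,5) — stop
  → r_3 = 0.2381
beam 4: φ=135°, α=75°
  cosα=0.2588 sinα=0.9659 | (2,5) | tMaxX 0.8887 tMaxY 0.7972 | tΔX 3.8637 tΔY 1.0353
    t=0.7972 [y] (2,6)
    t=0.8887 [x] (3,6) — stop
  → r_4 = 0.8887

ranges = [1.8324, 4.3792, 0.2381, 0.8887]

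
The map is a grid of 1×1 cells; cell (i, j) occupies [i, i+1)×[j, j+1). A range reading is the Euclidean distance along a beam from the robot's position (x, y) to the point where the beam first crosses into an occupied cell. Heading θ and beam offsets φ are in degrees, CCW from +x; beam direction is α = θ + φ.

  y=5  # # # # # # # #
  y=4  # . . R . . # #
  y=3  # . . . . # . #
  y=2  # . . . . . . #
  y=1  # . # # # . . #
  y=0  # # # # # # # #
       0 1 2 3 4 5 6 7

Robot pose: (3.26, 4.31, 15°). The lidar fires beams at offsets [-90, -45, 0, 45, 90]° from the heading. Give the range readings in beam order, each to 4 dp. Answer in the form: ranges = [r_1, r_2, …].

beam 1: φ=-90°, α=285°
  cosα=0.2588 sinα=-0.9659 | (3,4) | tMaxX 2.8591 tMaxY 0.3209 | tΔX 3.8637 tΔY 1.0353
    t=0.3209 [y] (3,3)
    t=1.3562 [y] (3,2)
    t=2.3915 [y] (3,1) — stop
  → r_1 = 2.3915
beam 2: φ=-45°, α=330°
  cosα=0.8660 sinα=-0.5000 | (3,4) | tMaxX 0.8545 tMaxY 0.6200 | tΔX 1.1547 tΔY 2.0000
    t=0.6200 [y] (3,3)
    t=0.8545 [x] (4,3)
    t=2.0092 [x] (5,3) — stop
  → r_2 = 2.0092
beam 3: φ=0°, α=15°
  cosα=0.9659 sinα=0.2588 | (3,4) | tMaxX 0.7661 tMaxY 2.6660 | tΔX 1.0353 tΔY 3.8637
    t=0.7661 [x] (4,4)
    t=1.8014 [x] (5,4)
    t=2.6660 [y] (5,5) — stop
  → r_3 = 2.6660
beam 4: φ=45°, α=60°
  cosα=0.5000 sinα=0.8660 | (3,4) | tMaxX 1.4800 tMaxY 0.7967 | tΔX 2.0000 tΔY 1.1547
    t=0.7967 [y] (3,5) — stop
  → r_4 = 0.7967
beam 5: φ=90°, α=105°
  cosα=-0.2588 sinα=0.9659 | (3,4) | tMaxX 1.0046 tMaxY 0.7143 | tΔX 3.8637 tΔY 1.0353
    t=0.7143 [y] (3,5) — stop
  → r_5 = 0.7143

ranges = [2.3915, 2.0092, 2.6660, 0.7967, 0.7143]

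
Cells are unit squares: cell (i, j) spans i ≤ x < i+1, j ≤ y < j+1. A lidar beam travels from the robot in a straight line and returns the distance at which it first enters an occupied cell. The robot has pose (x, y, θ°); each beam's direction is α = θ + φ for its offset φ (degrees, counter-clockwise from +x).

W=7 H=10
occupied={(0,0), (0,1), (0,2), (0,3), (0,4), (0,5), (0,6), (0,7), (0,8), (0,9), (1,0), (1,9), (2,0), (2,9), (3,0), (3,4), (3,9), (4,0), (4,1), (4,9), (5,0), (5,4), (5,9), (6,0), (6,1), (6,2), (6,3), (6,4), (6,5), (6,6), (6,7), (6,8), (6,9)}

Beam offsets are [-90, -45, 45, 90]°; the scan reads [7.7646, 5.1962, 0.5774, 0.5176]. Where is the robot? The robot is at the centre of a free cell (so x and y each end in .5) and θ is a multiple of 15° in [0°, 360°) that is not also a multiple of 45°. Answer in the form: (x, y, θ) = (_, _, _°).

Candidates: 37 free-cell centres × 16 headings = 592 poses. Raycast each; keep the one whose scan matches to 4 dp.
  (5.5, 6.5, 105°): beam 1 = 0.5176 ≠ 7.7646 ✗
  (1.5, 2.5, 150°): beam 1 = 7.5056 ≠ 7.7646 ✗
  (2.5, 4.5, 345°): beam 1 = 3.6235 ≠ 7.7646 ✗
  …
  (1.5, 8.5, 15°): r_1=7.7646, r_2=5.1962, r_3=0.5774, r_4=0.5176 — all match ✓
No second candidate reproduces the full scan.

(x, y, θ) = (1.5, 8.5, 15°)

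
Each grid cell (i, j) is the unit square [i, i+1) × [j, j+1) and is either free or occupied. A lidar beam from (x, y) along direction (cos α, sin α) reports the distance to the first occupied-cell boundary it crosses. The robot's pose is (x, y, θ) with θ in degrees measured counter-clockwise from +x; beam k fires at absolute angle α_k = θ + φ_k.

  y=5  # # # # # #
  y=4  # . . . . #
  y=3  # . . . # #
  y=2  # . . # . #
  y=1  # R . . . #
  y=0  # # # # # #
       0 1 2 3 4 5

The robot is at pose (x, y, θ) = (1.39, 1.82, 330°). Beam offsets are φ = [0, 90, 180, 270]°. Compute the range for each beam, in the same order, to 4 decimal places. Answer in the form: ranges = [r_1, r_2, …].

beam 1: φ=0°, α=330°
  cosα=0.8660 sinα=-0.5000 | (1,1) | tMaxX 0.7044 tMaxY 1.6400 | tΔX 1.1547 tΔY 2.0000
    t=0.7044 [x] (2,1)
    t=1.6400 [y] (2,0) — stop
  → r_1 = 1.6400
beam 2: φ=90°, α=60°
  cosα=0.5000 sinα=0.8660 | (1,1) | tMaxX 1.2200 tMaxY 0.2078 | tΔX 2.0000 tΔY 1.1547
    t=0.2078 [y] (1,2)
    t=1.2200 [x] (2,2)
    t=1.3625 [y] (2,3)
    t=2.5172 [y] (2,4)
    t=3.2200 [x] (3,4)
    t=3.6719 [y] (3,5) — stop
  → r_2 = 3.6719
beam 3: φ=180°, α=150°
  cosα=-0.8660 sinα=0.5000 | (1,1) | tMaxX 0.4503 tMaxY 0.3600 | tΔX 1.1547 tΔY 2.0000
    t=0.3600 [y] (1,2)
    t=0.4503 [x] (0,2) — stop
  → r_3 = 0.4503
beam 4: φ=270°, α=240°
  cosα=-0.5000 sinα=-0.8660 | (1,1) | tMaxX 0.7800 tMaxY 0.9469 | tΔX 2.0000 tΔY 1.1547
    t=0.7800 [x] (0,1) — stop
  → r_4 = 0.7800

ranges = [1.6400, 3.6719, 0.4503, 0.7800]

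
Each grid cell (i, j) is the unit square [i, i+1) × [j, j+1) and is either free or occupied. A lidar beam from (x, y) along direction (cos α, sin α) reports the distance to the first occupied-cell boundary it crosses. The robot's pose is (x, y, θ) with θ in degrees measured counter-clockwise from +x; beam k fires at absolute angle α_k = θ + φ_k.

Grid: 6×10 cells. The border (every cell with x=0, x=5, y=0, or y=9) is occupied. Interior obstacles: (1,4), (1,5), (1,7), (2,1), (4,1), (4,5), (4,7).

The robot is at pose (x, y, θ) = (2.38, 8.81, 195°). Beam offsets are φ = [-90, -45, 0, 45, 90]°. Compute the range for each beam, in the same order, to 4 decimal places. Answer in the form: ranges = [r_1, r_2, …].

beam 1: φ=-90°, α=105°
  cosα=-0.2588 sinα=0.9659 | (2,8) | tMaxX 1.4682 tMaxY 0.1967 | tΔX 3.8637 tΔY 1.0353
    t=0.1967 [y] (2,9) — stop
  → r_1 = 0.1967
beam 2: φ=-45°, α=150°
  cosα=-0.8660 sinα=0.5000 | (2,8) | tMaxX 0.4388 tMaxY 0.3800 | tΔX 1.1547 tΔY 2.0000
    t=0.3800 [y] (2,9) — stop
  → r_2 = 0.3800
beam 3: φ=0°, α=195°
  cosα=-0.9659 sinα=-0.2588 | (2,8) | tMaxX 0.3934 tMaxY 3.1296 | tΔX 1.0353 tΔY 3.8637
    t=0.3934 [x] (1,8)
    t=1.4287 [x] (0,8) — stop
  → r_3 = 1.4287
beam 4: φ=45°, α=240°
  cosα=-0.5000 sinα=-0.8660 | (2,8) | tMaxX 0.7600 tMaxY 0.9353 | tΔX 2.0000 tΔY 1.1547
    t=0.7600 [x] (1,8)
    t=0.9353 [y] (1,7) — stop
  → r_4 = 0.9353
beam 5: φ=90°, α=285°
  cosα=0.2588 sinα=-0.9659 | (2,8) | tMaxX 2.3955 tMaxY 0.8386 | tΔX 3.8637 tΔY 1.0353
    t=0.8386 [y] (2,7)
    t=1.8738 [y] (2,6)
    t=2.3955 [x] (3,6)
    t=2.9091 [y] (3,5)
    t=3.9444 [y] (3,4)
    t=4.9797 [y] (3,3)
    t=6.0150 [y] (3,2)
    t=6.2592 [x] (4,2)
    t=7.0502 [y] (4,1) — stop
  → r_5 = 7.0502

ranges = [0.1967, 0.3800, 1.4287, 0.9353, 7.0502]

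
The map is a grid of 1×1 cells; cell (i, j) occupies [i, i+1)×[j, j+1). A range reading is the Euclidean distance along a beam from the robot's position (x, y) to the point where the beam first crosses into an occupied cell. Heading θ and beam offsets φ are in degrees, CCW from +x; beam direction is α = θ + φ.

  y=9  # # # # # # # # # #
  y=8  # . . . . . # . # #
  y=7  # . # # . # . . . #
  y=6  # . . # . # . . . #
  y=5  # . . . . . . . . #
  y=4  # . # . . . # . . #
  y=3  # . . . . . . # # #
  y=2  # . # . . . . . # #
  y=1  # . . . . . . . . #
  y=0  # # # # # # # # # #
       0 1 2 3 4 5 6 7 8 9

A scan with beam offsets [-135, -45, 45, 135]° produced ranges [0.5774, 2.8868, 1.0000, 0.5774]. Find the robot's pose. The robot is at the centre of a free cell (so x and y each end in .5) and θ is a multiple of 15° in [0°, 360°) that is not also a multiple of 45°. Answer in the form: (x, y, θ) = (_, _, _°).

Enumerate (i+0.5, j+0.5, θ) over the 51 free cells and 16 admissible headings. For each, cast all 4 beams and compare to the given ranges.
  (8.5, 5.5, 60°): beam 1 = 1.5529 ≠ 0.5774 ✗
  (8.5, 6.5, 255°): beam 1 = 2.8868 ≠ 0.5774 ✗
  (4.5, 8.5, 150°): beam 1 = 1.5529 ≠ 0.5774 ✗
  (4.5, 4.5, 75°): beam 1 = 4.0415 ≠ 0.5774 ✗
  (3.5, 8.5, 285°): beam 1 = 1.0000 ≠ 0.5774 ✗
  …
  (8.5, 7.5, 255°): r_1=0.5774, r_2=2.8868, r_3=1.0000, r_4=0.5774 — all match ✓
Only this pose fits every beam.

(x, y, θ) = (8.5, 7.5, 255°)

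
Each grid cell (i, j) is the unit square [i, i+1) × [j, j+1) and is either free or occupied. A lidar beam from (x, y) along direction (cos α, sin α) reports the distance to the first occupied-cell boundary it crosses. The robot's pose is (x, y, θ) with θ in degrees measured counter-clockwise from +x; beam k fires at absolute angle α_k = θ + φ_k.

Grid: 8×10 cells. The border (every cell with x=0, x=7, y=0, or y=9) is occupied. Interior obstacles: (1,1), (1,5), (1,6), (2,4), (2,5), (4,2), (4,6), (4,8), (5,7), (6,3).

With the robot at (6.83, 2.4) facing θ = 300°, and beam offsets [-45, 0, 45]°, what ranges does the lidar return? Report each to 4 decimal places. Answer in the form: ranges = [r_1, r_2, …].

beam 1: φ=-45°, α=255°
  dir = (cos 255°, sin 255°) = (-0.2588, -0.9659); from cell (6,2)
  next x-line at t=3.2069, next y-line at t=0.4141; Δt_x=3.8637, Δt_y=1.0353
    y: enter (6,1) at t=0.4141
    y: enter (6,0) at t=1.4494 ← occupied
  → r_1 = 1.4494
beam 2: φ=0°, α=300°
  dir = (cos 300°, sin 300°) = (0.5000, -0.8660); from cell (6,2)
  next x-line at t=0.3400, next y-line at t=0.4619; Δt_x=2.0000, Δt_y=1.1547
    x: enter (7,2) at t=0.3400 ← occupied
  → r_2 = 0.3400
beam 3: φ=45°, α=345°
  dir = (cos 345°, sin 345°) = (0.9659, -0.2588); from cell (6,2)
  next x-line at t=0.1760, next y-line at t=1.5455; Δt_x=1.0353, Δt_y=3.8637
    x: enter (7,2) at t=0.1760 ← occupied
  → r_3 = 0.1760

ranges = [1.4494, 0.3400, 0.1760]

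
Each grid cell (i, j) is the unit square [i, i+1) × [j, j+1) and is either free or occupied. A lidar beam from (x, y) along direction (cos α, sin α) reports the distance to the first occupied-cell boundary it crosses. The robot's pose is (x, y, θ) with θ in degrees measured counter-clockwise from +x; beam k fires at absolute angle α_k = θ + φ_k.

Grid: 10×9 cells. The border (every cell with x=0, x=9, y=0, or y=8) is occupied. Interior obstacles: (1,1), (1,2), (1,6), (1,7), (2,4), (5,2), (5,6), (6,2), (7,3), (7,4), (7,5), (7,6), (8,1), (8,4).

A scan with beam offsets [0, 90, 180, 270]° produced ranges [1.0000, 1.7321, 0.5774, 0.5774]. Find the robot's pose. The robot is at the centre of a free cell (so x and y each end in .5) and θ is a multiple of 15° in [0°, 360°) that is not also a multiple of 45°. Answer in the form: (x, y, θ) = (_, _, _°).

The pose lattice has 42·16 = 672 candidates. Test each by forward raycasting.
  (2.5, 6.5, 195°): beam 1 = 0.5176 ≠ 1.0000 ✗
  (8.5, 6.5, 255°): beam 1 = 1.5529 ≠ 1.0000 ✗
  (6.5, 6.5, 30°): beam 1 = 0.5774 ≠ 1.0000 ✗
  …
  (7.5, 2.5, 300°): r_1=1.0000, r_2=1.7321, r_3=0.5774, r_4=0.5774 — all match ✓
Only this pose fits every beam.

(x, y, θ) = (7.5, 2.5, 300°)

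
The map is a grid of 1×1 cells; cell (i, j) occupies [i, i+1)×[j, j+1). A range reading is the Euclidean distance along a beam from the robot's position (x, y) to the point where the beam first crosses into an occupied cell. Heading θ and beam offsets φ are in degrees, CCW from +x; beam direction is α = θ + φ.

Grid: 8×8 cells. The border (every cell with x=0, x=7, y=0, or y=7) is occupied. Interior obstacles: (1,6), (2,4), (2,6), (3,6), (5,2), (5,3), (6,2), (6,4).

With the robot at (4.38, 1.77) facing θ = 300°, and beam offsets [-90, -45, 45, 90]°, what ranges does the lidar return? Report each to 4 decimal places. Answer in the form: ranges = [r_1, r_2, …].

beam 1: φ=-90°, α=210°
  d=(-0.8660,-0.5000)  start (4,1)  tX=0.4388 tY=1.5400  stride 1/|dx|=1.1547 1/|dy|=2.0000
    cross x-line → (3,1), t=0.4388
    cross y-line → (3,0), t=1.5400 (wall)
  → r_1 = 1.5400
beam 2: φ=-45°, α=255°
  d=(-0.2588,-0.9659)  start (4,1)  tX=1.4682 tY=0.7972  stride 1/|dx|=3.8637 1/|dy|=1.0353
    cross y-line → (4,0), t=0.7972 (wall)
  → r_2 = 0.7972
beam 3: φ=45°, α=345°
  d=(0.9659,-0.2588)  start (4,1)  tX=0.6419 tY=2.9751  stride 1/|dx|=1.0353 1/|dy|=3.8637
    cross x-line → (5,1), t=0.6419
    cross x-line → (6,1), t=1.6771
    cross x-line → (7,1), t=2.7124 (wall)
  → r_3 = 2.7124
beam 4: φ=90°, α=30°
  d=(0.8660,0.5000)  start (4,1)  tX=0.7159 tY=0.4600  stride 1/|dx|=1.1547 1/|dy|=2.0000
    cross y-line → (4,2), t=0.4600
    cross x-line → (5,2), t=0.7159 (wall)
  → r_4 = 0.7159

ranges = [1.5400, 0.7972, 2.7124, 0.7159]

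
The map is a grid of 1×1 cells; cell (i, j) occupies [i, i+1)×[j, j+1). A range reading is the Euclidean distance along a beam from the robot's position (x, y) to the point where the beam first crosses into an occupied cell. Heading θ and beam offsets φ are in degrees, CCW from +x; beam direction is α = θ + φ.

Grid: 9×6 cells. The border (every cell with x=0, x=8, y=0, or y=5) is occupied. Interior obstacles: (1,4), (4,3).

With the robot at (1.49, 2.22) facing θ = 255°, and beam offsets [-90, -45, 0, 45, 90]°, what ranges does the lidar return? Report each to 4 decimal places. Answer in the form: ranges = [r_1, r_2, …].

beam 1: φ=-90°, α=165°
  d=(-0.9659,0.2588)  start (1,2)  tX=0.5073 tY=3.0137  stride 1/|dx|=1.0353 1/|dy|=3.8637
    cross x-line → (0,2), t=0.5073 (wall)
  → r_1 = 0.5073
beam 2: φ=-45°, α=210°
  d=(-0.8660,-0.5000)  start (1,2)  tX=0.5658 tY=0.4400  stride 1/|dx|=1.1547 1/|dy|=2.0000
    cross y-line → (1,1), t=0.4400
    cross x-line → (0,1), t=0.5658 (wall)
  → r_2 = 0.5658
beam 3: φ=0°, α=255°
  d=(-0.2588,-0.9659)  start (1,2)  tX=1.8932 tY=0.2278  stride 1/|dx|=3.8637 1/|dy|=1.0353
    cross y-line → (1,1), t=0.2278
    cross y-line → (1,0), t=1.2630 (wall)
  → r_3 = 1.2630
beam 4: φ=45°, α=300°
  d=(0.5000,-0.8660)  start (1,2)  tX=1.0200 tY=0.2540  stride 1/|dx|=2.0000 1/|dy|=1.1547
    cross y-line → (1,1), t=0.2540
    cross x-line → (2,1), t=1.0200
    cross y-line → (2,0), t=1.4087 (wall)
  → r_4 = 1.4087
beam 5: φ=90°, α=345°
  d=(0.9659,-0.2588)  start (1,2)  tX=0.5280 tY=0.8500  stride 1/|dx|=1.0353 1/|dy|=3.8637
    cross x-line → (2,2), t=0.5280
    cross y-line → (2,1), t=0.8500
    cross x-line → (3,1), t=1.5633
    cross x-line → (4,1), t=2.5985
    cross x-line → (5,1), t=3.6338
    cross x-line → (6,1), t=4.6691
    cross y-line → (6,0), t=4.7137 (wall)
  → r_5 = 4.7137

ranges = [0.5073, 0.5658, 1.2630, 1.4087, 4.7137]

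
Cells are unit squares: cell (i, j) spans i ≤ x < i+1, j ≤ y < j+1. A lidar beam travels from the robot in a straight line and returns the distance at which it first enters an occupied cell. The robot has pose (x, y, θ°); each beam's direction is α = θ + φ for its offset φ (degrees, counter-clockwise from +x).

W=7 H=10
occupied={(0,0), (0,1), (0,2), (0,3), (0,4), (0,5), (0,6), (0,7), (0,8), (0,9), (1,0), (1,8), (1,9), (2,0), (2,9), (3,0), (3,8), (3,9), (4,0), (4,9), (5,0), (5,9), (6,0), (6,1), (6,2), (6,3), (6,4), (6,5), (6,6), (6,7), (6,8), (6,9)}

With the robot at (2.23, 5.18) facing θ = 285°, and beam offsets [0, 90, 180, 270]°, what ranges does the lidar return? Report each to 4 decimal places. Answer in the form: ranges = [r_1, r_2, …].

ranges = [4.3275, 3.9030, 2.9195, 1.2734]

beam 1: φ=0°, α=285°
  d=(0.2588,-0.9659)  start (2,5)  tX=2.9751 tY=0.1863  stride 1/|dx|=3.8637 1/|dy|=1.0353
    cross y-line → (2,4), t=0.1863
    cross y-line → (2,3), t=1.2216
    cross y-line → (2,2), t=2.2569
    cross x-line → (3,2), t=2.9751
    cross y-line → (3,1), t=3.2922
    cross y-line → (3,0), t=4.3275 (wall)
  → r_1 = 4.3275
beam 2: φ=90°, α=15°
  d=(0.9659,0.2588)  start (2,5)  tX=0.7972 tY=3.1682  stride 1/|dx|=1.0353 1/|dy|=3.8637
    cross x-line → (3,5), t=0.7972
    cross x-line → (4,5), t=1.8324
    cross x-line → (5,5), t=2.8677
    cross y-line → (5,6), t=3.1682
    cross x-line → (6,6), t=3.9030 (wall)
  → r_2 = 3.9030
beam 3: φ=180°, α=105°
  d=(-0.2588,0.9659)  start (2,5)  tX=0.8887 tY=0.8489  stride 1/|dx|=3.8637 1/|dy|=1.0353
    cross y-line → (2,6), t=0.8489
    cross x-line → (1,6), t=0.8887
    cross y-line → (1,7), t=1.8842
    cross y-line → (1,8), t=2.9195 (wall)
  → r_3 = 2.9195
beam 4: φ=270°, α=195°
  d=(-0.9659,-0.2588)  start (2,5)  tX=0.2381 tY=0.6955  stride 1/|dx|=1.0353 1/|dy|=3.8637
    cross x-line → (1,5), t=0.2381
    cross y-line → (1,4), t=0.6955
    cross x-line → (0,4), t=1.2734 (wall)
  → r_4 = 1.2734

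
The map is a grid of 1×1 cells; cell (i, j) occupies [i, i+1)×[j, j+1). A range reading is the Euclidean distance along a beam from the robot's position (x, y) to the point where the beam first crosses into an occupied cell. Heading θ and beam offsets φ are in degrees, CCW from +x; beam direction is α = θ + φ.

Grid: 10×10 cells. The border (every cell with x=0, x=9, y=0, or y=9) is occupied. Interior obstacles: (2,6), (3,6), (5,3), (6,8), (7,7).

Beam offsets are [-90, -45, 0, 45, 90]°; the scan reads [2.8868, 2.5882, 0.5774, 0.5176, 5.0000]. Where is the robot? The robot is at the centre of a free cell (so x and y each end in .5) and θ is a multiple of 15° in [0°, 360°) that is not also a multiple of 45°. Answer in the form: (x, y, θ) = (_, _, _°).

(x, y, θ) = (4.5, 3.5, 330°)

Enumerate (i+0.5, j+0.5, θ) over the 59 free cells and 16 admissible headings. For each, cast all 5 beams and compare to the given ranges.
  (2.5, 2.5, 285°): beam 1 = 1.5529 ≠ 2.8868 ✗
  (7.5, 8.5, 105°): beam 1 = 1.5529 ≠ 2.8868 ✗
  (5.5, 8.5, 15°): beam 1 = 7.7646 ≠ 2.8868 ✗
  …
  (4.5, 3.5, 330°): r_1=2.8868, r_2=2.5882, r_3=0.5774, r_4=0.5176, r_5=5.0000 — all match ✓
Only this pose fits every beam.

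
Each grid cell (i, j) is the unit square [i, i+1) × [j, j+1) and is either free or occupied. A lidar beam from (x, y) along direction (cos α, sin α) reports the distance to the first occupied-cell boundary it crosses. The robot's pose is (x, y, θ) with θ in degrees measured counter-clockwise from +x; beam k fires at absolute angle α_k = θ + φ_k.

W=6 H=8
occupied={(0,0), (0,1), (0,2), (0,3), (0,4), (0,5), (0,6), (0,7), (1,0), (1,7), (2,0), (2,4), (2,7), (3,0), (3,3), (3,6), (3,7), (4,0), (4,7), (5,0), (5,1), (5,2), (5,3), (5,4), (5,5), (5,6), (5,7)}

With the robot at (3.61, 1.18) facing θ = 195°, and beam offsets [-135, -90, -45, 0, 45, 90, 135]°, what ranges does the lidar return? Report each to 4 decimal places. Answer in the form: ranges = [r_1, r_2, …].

ranges = [2.7800, 1.8842, 3.0138, 0.6955, 0.2078, 0.1863, 0.3600]

beam 1: φ=-135°, α=60°
  direction (0.5000, 0.8660); cell (3,1); t to first gridline: x 0.7800, y 0.9469 (then +2.0000 / +1.1547)
    (4,1) via x @ 0.7800
    (4,2) via y @ 0.9469
    (4,3) via y @ 2.1016
    (5,3) via x @ 2.7800  # hit
  → r_1 = 2.7800
beam 2: φ=-90°, α=105°
  direction (-0.2588, 0.9659); cell (3,1); t to first gridline: x 2.3569, y 0.8489 (then +3.8637 / +1.0353)
    (3,2) via y @ 0.8489
    (3,3) via y @ 1.8842  # hit
  → r_2 = 1.8842
beam 3: φ=-45°, α=150°
  direction (-0.8660, 0.5000); cell (3,1); t to first gridline: x 0.7044, y 1.6400 (then +1.1547 / +2.0000)
    (2,1) via x @ 0.7044
    (2,2) via y @ 1.6400
    (1,2) via x @ 1.8591
    (0,2) via x @ 3.0138  # hit
  → r_3 = 3.0138
beam 4: φ=0°, α=195°
  direction (-0.9659, -0.2588); cell (3,1); t to first gridline: x 0.6315, y 0.6955 (then +1.0353 / +3.8637)
    (2,1) via x @ 0.6315
    (2,0) via y @ 0.6955  # hit
  → r_4 = 0.6955
beam 5: φ=45°, α=240°
  direction (-0.5000, -0.8660); cell (3,1); t to first gridline: x 1.2200, y 0.2078 (then +2.0000 / +1.1547)
    (3,0) via y @ 0.2078  # hit
  → r_5 = 0.2078
beam 6: φ=90°, α=285°
  direction (0.2588, -0.9659); cell (3,1); t to first gridline: x 1.5068, y 0.1863 (then +3.8637 / +1.0353)
    (3,0) via y @ 0.1863  # hit
  → r_6 = 0.1863
beam 7: φ=135°, α=330°
  direction (0.8660, -0.5000); cell (3,1); t to first gridline: x 0.4503, y 0.3600 (then +1.1547 / +2.0000)
    (3,0) via y @ 0.3600  # hit
  → r_7 = 0.3600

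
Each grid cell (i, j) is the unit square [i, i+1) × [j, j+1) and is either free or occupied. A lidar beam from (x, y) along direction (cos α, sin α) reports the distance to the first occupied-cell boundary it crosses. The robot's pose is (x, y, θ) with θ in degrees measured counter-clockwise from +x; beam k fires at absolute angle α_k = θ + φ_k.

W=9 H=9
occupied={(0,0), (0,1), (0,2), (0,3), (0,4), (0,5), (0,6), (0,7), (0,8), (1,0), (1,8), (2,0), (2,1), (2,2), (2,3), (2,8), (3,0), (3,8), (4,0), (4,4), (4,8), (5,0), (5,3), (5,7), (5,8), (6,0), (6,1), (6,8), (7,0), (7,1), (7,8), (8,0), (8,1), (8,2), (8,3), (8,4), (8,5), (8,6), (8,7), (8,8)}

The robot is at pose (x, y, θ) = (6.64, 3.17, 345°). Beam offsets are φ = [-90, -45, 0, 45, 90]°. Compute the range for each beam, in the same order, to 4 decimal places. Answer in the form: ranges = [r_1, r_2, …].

ranges = [1.2113, 1.3510, 1.4080, 1.5704, 5.0004]

beam 1: φ=-90°, α=255°
  direction (-0.2588, -0.9659); cell (6,3); t to first gridline: x 2.4728, y 0.1760 (then +3.8637 / +1.0353)
    (6,2) via y @ 0.1760
    (6,1) via y @ 1.2113  # hit
  → r_1 = 1.2113
beam 2: φ=-45°, α=300°
  direction (0.5000, -0.8660); cell (6,3); t to first gridline: x 0.7200, y 0.1963 (then +2.0000 / +1.1547)
    (6,2) via y @ 0.1963
    (7,2) via x @ 0.7200
    (7,1) via y @ 1.3510  # hit
  → r_2 = 1.3510
beam 3: φ=0°, α=345°
  direction (0.9659, -0.2588); cell (6,3); t to first gridline: x 0.3727, y 0.6568 (then +1.0353 / +3.8637)
    (7,3) via x @ 0.3727
    (7,2) via y @ 0.6568
    (8,2) via x @ 1.4080  # hit
  → r_3 = 1.4080
beam 4: φ=45°, α=30°
  direction (0.8660, 0.5000); cell (6,3); t to first gridline: x 0.4157, y 1.6600 (then +1.1547 / +2.0000)
    (7,3) via x @ 0.4157
    (8,3) via x @ 1.5704  # hit
  → r_4 = 1.5704
beam 5: φ=90°, α=75°
  direction (0.2588, 0.9659); cell (6,3); t to first gridline: x 1.3909, y 0.8593 (then +3.8637 / +1.0353)
    (6,4) via y @ 0.8593
    (7,4) via x @ 1.3909
    (7,5) via y @ 1.8946
    (7,6) via y @ 2.9298
    (7,7) via y @ 3.9651
    (7,8) via y @ 5.0004  # hit
  → r_5 = 5.0004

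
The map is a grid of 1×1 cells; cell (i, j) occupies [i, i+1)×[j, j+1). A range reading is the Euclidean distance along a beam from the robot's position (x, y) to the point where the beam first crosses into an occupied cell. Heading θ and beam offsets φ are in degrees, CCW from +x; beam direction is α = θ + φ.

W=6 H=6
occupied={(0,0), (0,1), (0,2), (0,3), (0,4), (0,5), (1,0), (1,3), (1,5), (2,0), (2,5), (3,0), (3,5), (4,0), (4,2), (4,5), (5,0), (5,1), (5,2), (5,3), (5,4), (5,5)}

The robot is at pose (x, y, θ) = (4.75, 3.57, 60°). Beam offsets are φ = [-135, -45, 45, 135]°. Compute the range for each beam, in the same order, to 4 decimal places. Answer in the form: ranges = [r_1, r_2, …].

ranges = [0.5901, 0.2588, 1.4804, 3.8823]

beam 1: φ=-135°, α=285°
  d=(0.2588,-0.9659)  start (4,3)  tX=0.9659 tY=0.5901  stride 1/|dx|=3.8637 1/|dy|=1.0353
    cross y-line → (4,2), t=0.5901 (wall)
  → r_1 = 0.5901
beam 2: φ=-45°, α=15°
  d=(0.9659,0.2588)  start (4,3)  tX=0.2588 tY=1.6614  stride 1/|dx|=1.0353 1/|dy|=3.8637
    cross x-line → (5,3), t=0.2588 (wall)
  → r_2 = 0.2588
beam 3: φ=45°, α=105°
  d=(-0.2588,0.9659)  start (4,3)  tX=2.8978 tY=0.4452  stride 1/|dx|=3.8637 1/|dy|=1.0353
    cross y-line → (4,4), t=0.4452
    cross y-line → (4,5), t=1.4804 (wall)
  → r_3 = 1.4804
beam 4: φ=135°, α=195°
  d=(-0.9659,-0.2588)  start (4,3)  tX=0.7765 tY=2.2023  stride 1/|dx|=1.0353 1/|dy|=3.8637
    cross x-line → (3,3), t=0.7765
    cross x-line → (2,3), t=1.8117
    cross y-line → (2,2), t=2.2023
    cross x-line → (1,2), t=2.8470
    cross x-line → (0,2), t=3.8823 (wall)
  → r_4 = 3.8823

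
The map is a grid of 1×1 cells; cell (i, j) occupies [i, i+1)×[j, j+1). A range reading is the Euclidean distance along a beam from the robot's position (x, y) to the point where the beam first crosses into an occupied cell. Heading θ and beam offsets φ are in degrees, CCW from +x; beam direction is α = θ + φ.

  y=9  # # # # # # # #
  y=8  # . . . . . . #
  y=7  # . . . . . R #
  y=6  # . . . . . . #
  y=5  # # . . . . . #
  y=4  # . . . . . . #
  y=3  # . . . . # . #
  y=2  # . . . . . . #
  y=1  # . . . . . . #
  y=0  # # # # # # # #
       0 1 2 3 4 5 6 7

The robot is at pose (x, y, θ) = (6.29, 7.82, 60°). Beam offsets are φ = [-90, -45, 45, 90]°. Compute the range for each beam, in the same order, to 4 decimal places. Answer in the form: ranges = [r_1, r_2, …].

ranges = [0.8198, 0.7350, 1.2216, 2.3600]

beam 1: φ=-90°, α=330°
  cosα=0.8660 sinα=-0.5000 | (6,7) | tMaxX 0.8198 tMaxY 1.6400 | tΔX 1.1547 tΔY 2.0000
    t=0.8198 [x] (7,7) — stop
  → r_1 = 0.8198
beam 2: φ=-45°, α=15°
  cosα=0.9659 sinα=0.2588 | (6,7) | tMaxX 0.7350 tMaxY 0.6955 | tΔX 1.0353 tΔY 3.8637
    t=0.6955 [y] (6,8)
    t=0.7350 [x] (7,8) — stop
  → r_2 = 0.7350
beam 3: φ=45°, α=105°
  cosα=-0.2588 sinα=0.9659 | (6,7) | tMaxX 1.1205 tMaxY 0.1863 | tΔX 3.8637 tΔY 1.0353
    t=0.1863 [y] (6,8)
    t=1.1205 [x] (5,8)
    t=1.2216 [y] (5,9) — stop
  → r_3 = 1.2216
beam 4: φ=90°, α=150°
  cosα=-0.8660 sinα=0.5000 | (6,7) | tMaxX 0.3349 tMaxY 0.3600 | tΔX 1.1547 tΔY 2.0000
    t=0.3349 [x] (5,7)
    t=0.3600 [y] (5,8)
    t=1.4896 [x] (4,8)
    t=2.3600 [y] (4,9) — stop
  → r_4 = 2.3600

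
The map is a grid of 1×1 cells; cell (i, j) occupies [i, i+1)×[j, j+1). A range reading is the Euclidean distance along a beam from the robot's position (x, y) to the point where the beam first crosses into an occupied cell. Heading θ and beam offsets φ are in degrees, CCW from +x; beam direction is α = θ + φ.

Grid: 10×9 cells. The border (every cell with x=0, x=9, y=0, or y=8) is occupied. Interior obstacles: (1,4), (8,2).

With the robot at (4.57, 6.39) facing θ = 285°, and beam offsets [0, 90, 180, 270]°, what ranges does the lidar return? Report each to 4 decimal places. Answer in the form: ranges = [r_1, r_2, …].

ranges = [5.5801, 4.5863, 1.6668, 3.6959]

beam 1: φ=0°, α=285°
  cosα=0.2588 sinα=-0.9659 | (4,6) | tMaxX 1.6614 tMaxY 0.4038 | tΔX 3.8637 tΔY 1.0353
    t=0.4038 [y] (4,5)
    t=1.4390 [y] (4,4)
    t=1.6614 [x] (5,4)
    t=2.4743 [y] (5,3)
    t=3.5096 [y] (5,2)
    t=4.5449 [y] (5,1)
    t=5.5251 [x] (6,1)
    t=5.5801 [y] (6,0) — stop
  → r_1 = 5.5801
beam 2: φ=90°, α=15°
  cosα=0.9659 sinα=0.2588 | (4,6) | tMaxX 0.4452 tMaxY 2.3569 | tΔX 1.0353 tΔY 3.8637
    t=0.4452 [x] (5,6)
    t=1.4804 [x] (6,6)
    t=2.3569 [y] (6,7)
    t=2.5157 [x] (7,7)
    t=3.5510 [x] (8,7)
    t=4.5863 [x] (9,7) — stop
  → r_2 = 4.5863
beam 3: φ=180°, α=105°
  cosα=-0.2588 sinα=0.9659 | (4,6) | tMaxX 2.2023 tMaxY 0.6315 | tΔX 3.8637 tΔY 1.0353
    t=0.6315 [y] (4,7)
    t=1.6668 [y] (4,8) — stop
  → r_3 = 1.6668
beam 4: φ=270°, α=195°
  cosα=-0.9659 sinα=-0.2588 | (4,6) | tMaxX 0.5901 tMaxY 1.5068 | tΔX 1.0353 tΔY 3.8637
    t=0.5901 [x] (3,6)
    t=1.5068 [y] (3,5)
    t=1.6254 [x] (2,5)
    t=2.6607 [x] (1,5)
    t=3.6959 [x] (0,5) — stop
  → r_4 = 3.6959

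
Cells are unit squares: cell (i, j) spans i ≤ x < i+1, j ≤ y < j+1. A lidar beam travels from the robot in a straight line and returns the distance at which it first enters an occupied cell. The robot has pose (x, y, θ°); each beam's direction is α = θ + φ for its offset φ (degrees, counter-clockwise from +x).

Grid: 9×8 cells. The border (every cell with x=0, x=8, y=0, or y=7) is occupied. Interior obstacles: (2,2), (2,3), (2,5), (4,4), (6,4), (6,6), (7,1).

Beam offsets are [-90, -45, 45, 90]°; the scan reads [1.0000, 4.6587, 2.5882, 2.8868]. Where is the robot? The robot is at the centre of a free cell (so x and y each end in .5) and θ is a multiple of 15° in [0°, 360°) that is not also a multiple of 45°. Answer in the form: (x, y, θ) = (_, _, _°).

(x, y, θ) = (5.5, 3.5, 210°)

Candidates: 35 free-cell centres × 16 headings = 560 poses. Raycast each; keep the one whose scan matches to 4 dp.
  (1.5, 1.5, 120°): beam 2 = 1.9319 ≠ 4.6587 ✗
  (7.5, 2.5, 165°): beam 1 = 1.9319 ≠ 1.0000 ✗
  (4.5, 5.5, 15°): beam 1 = 0.5176 ≠ 1.0000 ✗
  …
  (5.5, 3.5, 210°): r_1=1.0000, r_2=4.6587, r_3=2.5882, r_4=2.8868 — all match ✓
No second candidate reproduces the full scan.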